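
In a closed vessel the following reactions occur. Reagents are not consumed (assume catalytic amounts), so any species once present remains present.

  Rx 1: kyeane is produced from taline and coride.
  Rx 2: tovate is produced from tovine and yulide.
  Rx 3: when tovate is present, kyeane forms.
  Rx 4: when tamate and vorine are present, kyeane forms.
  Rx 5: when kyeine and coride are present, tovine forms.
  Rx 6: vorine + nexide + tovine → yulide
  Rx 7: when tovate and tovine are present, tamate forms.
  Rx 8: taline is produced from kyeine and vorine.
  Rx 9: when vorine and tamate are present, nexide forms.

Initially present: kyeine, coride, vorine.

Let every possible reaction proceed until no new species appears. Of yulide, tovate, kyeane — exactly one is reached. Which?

kyeane

kyeine and vorine present → taline forms (Rx 8).
taline and coride present → kyeane forms (Rx 1).
tovate would need tovine and yulide (Rx 2), but yulide never forms. yulide would need vorine, nexide, and tovine (Rx 6), but nexide never forms.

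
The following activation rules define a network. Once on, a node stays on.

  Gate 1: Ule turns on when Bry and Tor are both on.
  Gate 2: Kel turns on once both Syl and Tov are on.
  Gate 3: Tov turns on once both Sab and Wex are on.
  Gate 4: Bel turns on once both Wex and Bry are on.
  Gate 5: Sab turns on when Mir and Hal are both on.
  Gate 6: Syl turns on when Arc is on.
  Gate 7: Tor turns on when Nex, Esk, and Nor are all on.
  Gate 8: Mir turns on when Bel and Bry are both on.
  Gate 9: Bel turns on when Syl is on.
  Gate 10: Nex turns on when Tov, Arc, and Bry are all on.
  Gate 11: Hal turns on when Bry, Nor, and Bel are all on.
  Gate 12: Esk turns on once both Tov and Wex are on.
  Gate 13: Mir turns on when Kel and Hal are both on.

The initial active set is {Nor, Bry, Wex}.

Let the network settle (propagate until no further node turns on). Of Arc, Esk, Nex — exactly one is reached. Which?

Esk

Gate 4: Wex and Bry on → Bel on.
Gate 11: Bry, Nor, and Bel on → Hal on.
Bel and Bry are on, so Mir turns on (Gate 8).
Mir and Hal are on, so Sab turns on (Gate 5).
Gate 3: Sab and Wex on → Tov on.
Tov and Wex are on, so Esk turns on (Gate 12).
Nex would need Tov, Arc, and Bry (Gate 10), but Arc never turns on. No rule produces Arc, and it is not given.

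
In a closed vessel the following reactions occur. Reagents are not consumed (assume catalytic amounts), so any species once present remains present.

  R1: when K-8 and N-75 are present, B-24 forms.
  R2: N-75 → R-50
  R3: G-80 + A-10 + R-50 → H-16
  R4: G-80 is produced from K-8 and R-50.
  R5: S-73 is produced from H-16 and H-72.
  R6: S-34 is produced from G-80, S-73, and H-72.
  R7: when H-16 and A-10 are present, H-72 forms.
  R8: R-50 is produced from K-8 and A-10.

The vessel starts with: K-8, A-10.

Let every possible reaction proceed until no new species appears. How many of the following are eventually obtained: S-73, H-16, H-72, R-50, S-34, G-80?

6

K-8 and A-10 present → R-50 forms (R8).
K-8 and R-50 present → G-80 forms (R4).
G-80, A-10, and R-50 present → H-16 forms (R3).
H-16 and A-10 present → H-72 forms (R7).
H-16 and H-72 present → S-73 forms (R5).
G-80, S-73, and H-72 present → S-34 forms (R6).
S-73: reached.
H-16: reached.
H-72: reached.
R-50: reached.
S-34: reached.
G-80: reached.
All 6 are reached.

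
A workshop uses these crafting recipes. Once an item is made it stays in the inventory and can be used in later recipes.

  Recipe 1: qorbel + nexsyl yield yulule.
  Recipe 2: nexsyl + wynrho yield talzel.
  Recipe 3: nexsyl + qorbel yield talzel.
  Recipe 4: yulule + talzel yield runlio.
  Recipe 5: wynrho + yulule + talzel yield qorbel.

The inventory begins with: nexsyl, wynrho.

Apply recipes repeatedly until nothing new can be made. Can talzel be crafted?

nexsyl + wynrho → talzel (Recipe 2).

Yes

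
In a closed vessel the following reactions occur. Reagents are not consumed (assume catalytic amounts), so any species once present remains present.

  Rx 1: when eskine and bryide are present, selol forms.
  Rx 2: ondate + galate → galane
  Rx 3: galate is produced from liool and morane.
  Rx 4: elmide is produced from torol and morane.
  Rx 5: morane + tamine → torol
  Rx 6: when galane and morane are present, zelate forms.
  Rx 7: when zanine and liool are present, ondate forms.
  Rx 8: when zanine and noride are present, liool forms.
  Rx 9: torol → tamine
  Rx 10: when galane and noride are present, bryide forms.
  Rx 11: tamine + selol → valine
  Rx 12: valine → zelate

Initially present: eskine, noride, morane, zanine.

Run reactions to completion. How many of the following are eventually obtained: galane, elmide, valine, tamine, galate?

zanine and noride present → liool forms (Rx 8).
zanine and liool present → ondate forms (Rx 7).
liool and morane present → galate forms (Rx 3).
ondate and galate present → galane forms (Rx 2).
galane: reached.
elmide would need torol and morane (Rx 4), but torol never forms.
valine would need tamine and selol (Rx 11), but tamine never forms.
tamine would need torol (Rx 9), but torol never forms.
galate: reached.
Reached: galane and galate — 2 of the 5.

2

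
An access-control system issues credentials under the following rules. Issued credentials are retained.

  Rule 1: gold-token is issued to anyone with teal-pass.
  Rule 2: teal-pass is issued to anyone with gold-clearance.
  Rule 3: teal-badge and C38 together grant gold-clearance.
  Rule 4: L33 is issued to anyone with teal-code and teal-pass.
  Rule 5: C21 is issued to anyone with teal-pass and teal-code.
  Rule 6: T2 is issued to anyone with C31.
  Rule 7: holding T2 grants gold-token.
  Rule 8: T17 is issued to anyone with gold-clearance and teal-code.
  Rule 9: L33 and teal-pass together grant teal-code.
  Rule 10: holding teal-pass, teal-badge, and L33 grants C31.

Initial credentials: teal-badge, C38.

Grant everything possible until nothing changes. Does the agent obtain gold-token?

Holding teal-badge and C38 grants gold-clearance (Rule 3).
Holding gold-clearance grants teal-pass (Rule 2).
Holding teal-pass grants gold-token (Rule 1).

Yes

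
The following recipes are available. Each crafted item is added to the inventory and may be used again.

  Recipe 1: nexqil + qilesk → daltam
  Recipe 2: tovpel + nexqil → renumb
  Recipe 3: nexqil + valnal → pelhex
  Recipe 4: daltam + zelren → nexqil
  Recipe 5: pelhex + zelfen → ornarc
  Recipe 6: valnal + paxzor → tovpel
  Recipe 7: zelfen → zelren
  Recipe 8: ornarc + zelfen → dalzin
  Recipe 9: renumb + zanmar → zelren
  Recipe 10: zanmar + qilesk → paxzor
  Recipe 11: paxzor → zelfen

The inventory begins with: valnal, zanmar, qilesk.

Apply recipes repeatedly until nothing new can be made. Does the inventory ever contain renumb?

No

renumb would need tovpel and nexqil (Recipe 2), but nexqil is never obtained.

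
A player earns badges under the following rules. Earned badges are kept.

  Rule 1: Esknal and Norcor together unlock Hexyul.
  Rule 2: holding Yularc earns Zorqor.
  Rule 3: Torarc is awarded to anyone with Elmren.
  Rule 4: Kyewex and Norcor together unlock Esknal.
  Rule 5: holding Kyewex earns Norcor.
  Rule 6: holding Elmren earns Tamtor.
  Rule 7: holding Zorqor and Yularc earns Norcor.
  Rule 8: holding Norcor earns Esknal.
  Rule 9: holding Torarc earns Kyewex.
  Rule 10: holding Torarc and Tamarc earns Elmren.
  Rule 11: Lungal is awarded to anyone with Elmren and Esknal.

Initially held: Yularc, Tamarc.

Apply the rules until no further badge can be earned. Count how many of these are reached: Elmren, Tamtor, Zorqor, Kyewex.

1

With Yularc, Zorqor is earned (Rule 2).
Elmren would need Torarc and Tamarc (Rule 10), but Torarc is never earned.
Tamtor would need Elmren (Rule 6), but Elmren is never earned.
Zorqor: reached.
Kyewex would need Torarc (Rule 9), but Torarc is never earned.
Reached: Zorqor — 1 of the 4.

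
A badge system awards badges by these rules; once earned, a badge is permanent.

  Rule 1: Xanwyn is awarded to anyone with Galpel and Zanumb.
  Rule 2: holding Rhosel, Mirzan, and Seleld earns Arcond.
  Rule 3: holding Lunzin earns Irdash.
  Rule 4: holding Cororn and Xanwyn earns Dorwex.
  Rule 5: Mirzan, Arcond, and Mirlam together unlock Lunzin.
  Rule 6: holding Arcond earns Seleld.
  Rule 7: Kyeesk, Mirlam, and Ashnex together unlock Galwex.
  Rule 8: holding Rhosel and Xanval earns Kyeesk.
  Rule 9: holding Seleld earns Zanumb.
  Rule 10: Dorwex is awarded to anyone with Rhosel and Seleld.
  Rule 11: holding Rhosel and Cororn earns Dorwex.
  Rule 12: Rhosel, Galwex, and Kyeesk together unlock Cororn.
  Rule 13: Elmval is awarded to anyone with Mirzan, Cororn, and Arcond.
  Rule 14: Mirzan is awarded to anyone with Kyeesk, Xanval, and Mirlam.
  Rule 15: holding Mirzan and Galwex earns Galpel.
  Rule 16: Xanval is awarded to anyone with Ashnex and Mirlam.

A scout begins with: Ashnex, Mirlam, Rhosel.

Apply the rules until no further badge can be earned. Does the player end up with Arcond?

Arcond would need Rhosel, Mirzan, and Seleld (Rule 2), but Seleld is never earned.

No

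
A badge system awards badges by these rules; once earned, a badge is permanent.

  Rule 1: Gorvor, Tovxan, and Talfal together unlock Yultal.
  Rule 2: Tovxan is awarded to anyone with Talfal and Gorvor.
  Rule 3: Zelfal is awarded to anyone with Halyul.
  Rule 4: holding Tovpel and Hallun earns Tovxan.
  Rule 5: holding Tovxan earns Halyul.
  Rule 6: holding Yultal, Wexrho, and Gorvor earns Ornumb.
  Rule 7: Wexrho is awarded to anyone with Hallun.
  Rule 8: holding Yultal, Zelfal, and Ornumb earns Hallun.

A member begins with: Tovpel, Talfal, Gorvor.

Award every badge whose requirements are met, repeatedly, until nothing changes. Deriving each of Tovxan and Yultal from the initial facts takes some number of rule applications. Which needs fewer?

Tovxan: With Talfal and Gorvor, Tovxan is earned (Rule 2). [1 rule application]
Yultal: With Talfal and Gorvor, Tovxan is earned (Rule 2). With Gorvor, Tovxan, and Talfal, Yultal is earned (Rule 1). [2 rule applications]
Tovxan needs fewer.

Tovxan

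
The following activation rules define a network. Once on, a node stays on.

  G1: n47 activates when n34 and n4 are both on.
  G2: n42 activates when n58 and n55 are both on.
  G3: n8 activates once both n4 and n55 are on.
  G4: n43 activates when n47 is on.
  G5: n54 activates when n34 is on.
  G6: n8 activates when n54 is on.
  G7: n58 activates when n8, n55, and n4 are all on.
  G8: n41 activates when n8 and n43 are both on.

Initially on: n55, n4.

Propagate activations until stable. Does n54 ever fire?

n54 would need n34 (G5), but n34 never turns on.

No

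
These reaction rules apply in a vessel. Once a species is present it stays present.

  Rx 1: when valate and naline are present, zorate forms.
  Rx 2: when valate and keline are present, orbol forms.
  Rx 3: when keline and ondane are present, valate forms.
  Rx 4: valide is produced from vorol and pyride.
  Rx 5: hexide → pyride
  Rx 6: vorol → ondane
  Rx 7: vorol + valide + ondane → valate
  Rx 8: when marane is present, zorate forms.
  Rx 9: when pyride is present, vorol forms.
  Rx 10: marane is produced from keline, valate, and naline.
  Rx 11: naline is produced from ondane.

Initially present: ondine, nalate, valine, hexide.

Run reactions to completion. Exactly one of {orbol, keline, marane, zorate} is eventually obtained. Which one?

zorate

hexide present → pyride forms (Rx 5).
pyride present → vorol forms (Rx 9).
vorol present → ondane forms (Rx 6).
vorol and pyride present → valide forms (Rx 4).
ondane present → naline forms (Rx 11).
vorol, valide, and ondane present → valate forms (Rx 7).
valate and naline present → zorate forms (Rx 1).
marane would need keline, valate, and naline (Rx 10), but keline never forms. orbol would need valate and keline (Rx 2), but keline never forms. No rule produces keline, and it is not given.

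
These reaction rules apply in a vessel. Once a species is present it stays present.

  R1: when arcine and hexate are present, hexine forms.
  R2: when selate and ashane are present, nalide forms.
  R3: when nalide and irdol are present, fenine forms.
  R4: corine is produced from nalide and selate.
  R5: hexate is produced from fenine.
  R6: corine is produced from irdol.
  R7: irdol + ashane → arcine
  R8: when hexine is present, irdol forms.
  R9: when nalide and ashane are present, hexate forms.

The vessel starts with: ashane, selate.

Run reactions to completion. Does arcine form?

arcine would need irdol and ashane (R7), but irdol never forms.

No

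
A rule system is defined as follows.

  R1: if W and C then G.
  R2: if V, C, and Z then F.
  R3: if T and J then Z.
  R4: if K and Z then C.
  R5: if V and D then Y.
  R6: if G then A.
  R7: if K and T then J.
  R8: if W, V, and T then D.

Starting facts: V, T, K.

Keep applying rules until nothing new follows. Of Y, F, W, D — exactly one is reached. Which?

F

K and T hold, so J follows (R7).
T and J hold, so Z follows (R3).
From K and Z, R4 gives C.
From V, C, and Z, R2 gives F.
Y would need V and D (R5), but D is never established. D would need W, V, and T (R8), but W is never established. No rule produces W, and it is not given.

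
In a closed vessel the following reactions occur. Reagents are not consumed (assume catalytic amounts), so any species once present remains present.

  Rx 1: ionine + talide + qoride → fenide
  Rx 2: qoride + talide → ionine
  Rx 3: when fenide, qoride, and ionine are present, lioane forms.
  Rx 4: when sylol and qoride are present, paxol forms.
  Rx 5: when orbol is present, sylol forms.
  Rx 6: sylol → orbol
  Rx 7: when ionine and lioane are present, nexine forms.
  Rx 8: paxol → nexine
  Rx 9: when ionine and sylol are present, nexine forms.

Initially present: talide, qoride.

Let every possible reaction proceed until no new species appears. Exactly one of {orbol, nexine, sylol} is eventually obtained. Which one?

nexine

qoride and talide present → ionine forms (Rx 2).
ionine, talide, and qoride present → fenide forms (Rx 1).
fenide, qoride, and ionine present → lioane forms (Rx 3).
ionine and lioane present → nexine forms (Rx 7).
orbol would need sylol (Rx 6), but sylol never forms. sylol would need orbol (Rx 5), but orbol never forms.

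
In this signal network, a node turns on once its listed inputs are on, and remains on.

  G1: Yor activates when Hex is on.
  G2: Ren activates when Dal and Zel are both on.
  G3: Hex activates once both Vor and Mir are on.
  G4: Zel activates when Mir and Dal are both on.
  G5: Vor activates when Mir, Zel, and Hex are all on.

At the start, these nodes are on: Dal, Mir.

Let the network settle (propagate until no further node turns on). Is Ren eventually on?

Yes

Mir and Dal are on, so Zel activates (G4).
G2: Dal and Zel on → Ren on.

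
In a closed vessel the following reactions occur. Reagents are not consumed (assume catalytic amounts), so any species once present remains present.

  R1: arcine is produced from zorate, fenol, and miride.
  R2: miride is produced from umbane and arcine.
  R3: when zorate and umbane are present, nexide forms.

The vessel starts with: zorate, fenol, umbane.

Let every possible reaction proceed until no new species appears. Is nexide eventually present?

Yes

zorate and umbane present → nexide forms (R3).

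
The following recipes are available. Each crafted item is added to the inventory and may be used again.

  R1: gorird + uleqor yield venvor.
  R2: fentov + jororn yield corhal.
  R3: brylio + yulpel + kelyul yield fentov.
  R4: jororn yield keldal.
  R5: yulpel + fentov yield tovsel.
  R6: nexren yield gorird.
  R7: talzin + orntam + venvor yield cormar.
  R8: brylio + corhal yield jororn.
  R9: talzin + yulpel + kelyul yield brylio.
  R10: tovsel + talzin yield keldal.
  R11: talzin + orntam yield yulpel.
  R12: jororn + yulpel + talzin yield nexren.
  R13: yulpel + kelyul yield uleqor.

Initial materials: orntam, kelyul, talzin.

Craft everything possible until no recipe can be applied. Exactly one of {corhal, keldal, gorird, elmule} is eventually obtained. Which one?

keldal

Using R11, talzin and orntam make yulpel.
Using R9, talzin, yulpel, and kelyul make brylio.
brylio + yulpel + kelyul → fentov (R3).
yulpel + fentov → tovsel (R5).
Using R10, tovsel and talzin make keldal.
corhal would need fentov and jororn (R2), but jororn is never obtained. gorird would need nexren (R6), but nexren is never obtained. No rule produces elmule, and it is not given.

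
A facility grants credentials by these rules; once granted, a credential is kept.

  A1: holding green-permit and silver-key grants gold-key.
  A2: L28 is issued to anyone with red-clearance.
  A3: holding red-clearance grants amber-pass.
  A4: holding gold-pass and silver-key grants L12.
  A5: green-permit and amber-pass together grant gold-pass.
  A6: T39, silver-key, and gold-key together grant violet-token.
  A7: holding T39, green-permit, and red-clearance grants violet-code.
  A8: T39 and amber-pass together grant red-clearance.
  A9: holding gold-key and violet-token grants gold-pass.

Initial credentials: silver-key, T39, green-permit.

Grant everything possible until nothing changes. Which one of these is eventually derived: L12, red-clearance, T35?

Holding green-permit and silver-key grants gold-key (A1).
Holding T39, silver-key, and gold-key grants violet-token (A6).
Holding gold-key and violet-token grants gold-pass (A9).
Holding gold-pass and silver-key grants L12 (A4).
red-clearance would need T39 and amber-pass (A8), but amber-pass is never granted. No rule produces T35, and it is not given.

L12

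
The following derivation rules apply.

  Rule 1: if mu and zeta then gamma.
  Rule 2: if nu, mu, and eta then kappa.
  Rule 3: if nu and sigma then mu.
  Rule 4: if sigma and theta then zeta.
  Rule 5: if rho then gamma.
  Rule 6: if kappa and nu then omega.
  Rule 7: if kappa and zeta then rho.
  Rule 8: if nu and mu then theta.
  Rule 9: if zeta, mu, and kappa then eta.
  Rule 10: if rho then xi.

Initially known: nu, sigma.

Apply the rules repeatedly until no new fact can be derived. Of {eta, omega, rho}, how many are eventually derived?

0

eta would need zeta, mu, and kappa (Rule 9), but kappa is never established.
omega would need kappa and nu (Rule 6), but kappa is never established.
rho would need kappa and zeta (Rule 7), but kappa is never established.
None of the 3 are reached.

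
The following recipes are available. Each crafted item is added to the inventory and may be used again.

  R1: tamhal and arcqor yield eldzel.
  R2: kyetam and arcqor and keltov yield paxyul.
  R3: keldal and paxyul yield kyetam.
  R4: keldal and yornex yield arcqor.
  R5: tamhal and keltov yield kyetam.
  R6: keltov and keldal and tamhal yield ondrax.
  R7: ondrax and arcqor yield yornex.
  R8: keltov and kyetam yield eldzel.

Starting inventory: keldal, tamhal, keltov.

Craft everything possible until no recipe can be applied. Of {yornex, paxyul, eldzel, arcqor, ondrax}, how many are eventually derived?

keltov and keldal and tamhal → ondrax (R6).
tamhal and keltov → kyetam (R5).
keltov and kyetam → eldzel (R8).
yornex would need ondrax and arcqor (R7), but arcqor is never obtained.
paxyul would need kyetam, arcqor, and keltov (R2), but arcqor is never obtained.
eldzel: reached.
arcqor would need keldal and yornex (R4), but yornex is never obtained.
ondrax: reached.
Reached: eldzel and ondrax — 2 of the 5.

2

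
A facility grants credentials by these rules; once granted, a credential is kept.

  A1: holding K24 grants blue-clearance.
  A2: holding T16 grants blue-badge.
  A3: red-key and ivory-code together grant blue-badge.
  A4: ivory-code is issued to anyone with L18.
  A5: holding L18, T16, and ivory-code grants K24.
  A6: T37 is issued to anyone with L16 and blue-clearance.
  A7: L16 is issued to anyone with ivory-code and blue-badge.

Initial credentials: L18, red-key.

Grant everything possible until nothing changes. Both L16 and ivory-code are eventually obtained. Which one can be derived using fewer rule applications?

ivory-code

ivory-code: Holding L18 grants ivory-code (A4). [1 rule application]
L16: Holding L18 grants ivory-code (A4). Holding red-key and ivory-code grants blue-badge (A3). Holding ivory-code and blue-badge grants L16 (A7). [3 rule applications]
ivory-code needs fewer.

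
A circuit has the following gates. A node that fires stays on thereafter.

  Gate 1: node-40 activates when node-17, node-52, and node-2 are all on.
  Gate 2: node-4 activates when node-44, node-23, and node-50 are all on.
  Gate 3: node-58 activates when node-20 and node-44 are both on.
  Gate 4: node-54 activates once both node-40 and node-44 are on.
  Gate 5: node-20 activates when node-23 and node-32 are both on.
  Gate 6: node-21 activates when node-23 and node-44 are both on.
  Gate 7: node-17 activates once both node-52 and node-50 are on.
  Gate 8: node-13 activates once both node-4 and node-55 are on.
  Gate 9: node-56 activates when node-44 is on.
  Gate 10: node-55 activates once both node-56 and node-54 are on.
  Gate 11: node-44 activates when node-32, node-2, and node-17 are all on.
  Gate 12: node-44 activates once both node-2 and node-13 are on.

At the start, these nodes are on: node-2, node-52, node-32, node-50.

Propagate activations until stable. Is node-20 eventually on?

No

node-20 would need node-23 and node-32 (Gate 5), but node-23 never turns on.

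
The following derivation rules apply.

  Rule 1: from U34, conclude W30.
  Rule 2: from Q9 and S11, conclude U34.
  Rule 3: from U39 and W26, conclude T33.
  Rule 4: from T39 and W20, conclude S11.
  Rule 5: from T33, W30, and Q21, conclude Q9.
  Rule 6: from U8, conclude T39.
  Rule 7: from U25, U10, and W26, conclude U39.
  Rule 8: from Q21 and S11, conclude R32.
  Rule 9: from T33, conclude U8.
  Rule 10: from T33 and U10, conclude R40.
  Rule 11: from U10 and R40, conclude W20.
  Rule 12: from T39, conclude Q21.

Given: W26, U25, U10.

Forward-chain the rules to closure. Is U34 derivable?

No

U34 would need Q9 and S11 (Rule 2), but Q9 is never established.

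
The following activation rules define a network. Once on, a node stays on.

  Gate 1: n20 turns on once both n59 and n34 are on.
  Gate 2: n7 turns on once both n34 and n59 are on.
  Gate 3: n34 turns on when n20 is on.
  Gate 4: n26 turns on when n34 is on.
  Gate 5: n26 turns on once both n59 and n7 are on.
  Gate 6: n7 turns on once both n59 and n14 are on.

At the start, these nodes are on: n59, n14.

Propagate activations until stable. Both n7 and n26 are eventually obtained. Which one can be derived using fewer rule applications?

n7: n59 and n14 are on, so n7 turns on (Gate 6). [1 rule application]
n26: n59 and n14 are on, so n7 turns on (Gate 6). n59 and n7 are on, so n26 turns on (Gate 5). [2 rule applications]
n7 needs fewer.

n7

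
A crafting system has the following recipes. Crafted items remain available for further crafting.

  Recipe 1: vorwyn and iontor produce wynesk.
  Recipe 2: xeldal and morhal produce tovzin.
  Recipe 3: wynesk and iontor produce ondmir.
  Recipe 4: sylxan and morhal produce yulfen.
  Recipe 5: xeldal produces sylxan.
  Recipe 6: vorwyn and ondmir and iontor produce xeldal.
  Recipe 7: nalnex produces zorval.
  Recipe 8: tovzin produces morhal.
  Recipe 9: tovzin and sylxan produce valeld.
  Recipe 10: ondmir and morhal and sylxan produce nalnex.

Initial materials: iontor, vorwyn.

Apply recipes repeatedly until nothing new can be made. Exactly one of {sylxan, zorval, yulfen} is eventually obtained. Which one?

vorwyn and iontor → wynesk (Recipe 1).
Using Recipe 3, wynesk and iontor make ondmir.
vorwyn and ondmir and iontor → xeldal (Recipe 6).
Using Recipe 5, xeldal makes sylxan.
zorval would need nalnex (Recipe 7), but nalnex is never obtained. yulfen would need sylxan and morhal (Recipe 4), but morhal is never obtained.

sylxan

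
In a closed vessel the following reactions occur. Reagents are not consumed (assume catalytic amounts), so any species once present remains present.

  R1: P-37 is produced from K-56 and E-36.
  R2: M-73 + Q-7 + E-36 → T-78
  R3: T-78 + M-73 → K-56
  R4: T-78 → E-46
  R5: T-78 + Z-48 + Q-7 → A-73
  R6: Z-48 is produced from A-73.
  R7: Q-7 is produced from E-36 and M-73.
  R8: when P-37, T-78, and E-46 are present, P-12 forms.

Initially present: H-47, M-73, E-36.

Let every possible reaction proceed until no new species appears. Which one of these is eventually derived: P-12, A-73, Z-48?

P-12

E-36 and M-73 present → Q-7 forms (R7).
M-73, Q-7, and E-36 present → T-78 forms (R2).
T-78 present → E-46 forms (R4).
T-78 and M-73 present → K-56 forms (R3).
K-56 and E-36 present → P-37 forms (R1).
P-37, T-78, and E-46 present → P-12 forms (R8).
Z-48 would need A-73 (R6), but A-73 never forms. A-73 would need T-78, Z-48, and Q-7 (R5), but Z-48 never forms.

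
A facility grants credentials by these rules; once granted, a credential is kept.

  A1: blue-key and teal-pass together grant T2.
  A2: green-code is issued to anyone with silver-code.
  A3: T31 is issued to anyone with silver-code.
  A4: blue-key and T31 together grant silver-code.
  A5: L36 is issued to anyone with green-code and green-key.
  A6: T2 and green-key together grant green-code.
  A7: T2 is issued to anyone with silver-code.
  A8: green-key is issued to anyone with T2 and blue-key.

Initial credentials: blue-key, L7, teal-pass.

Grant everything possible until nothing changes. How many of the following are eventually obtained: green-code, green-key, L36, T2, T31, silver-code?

Holding blue-key and teal-pass grants T2 (A1).
Holding T2 and blue-key grants green-key (A8).
Holding T2 and green-key grants green-code (A6).
Holding green-code and green-key grants L36 (A5).
green-code: reached.
green-key: reached.
L36: reached.
T2: reached.
T31 would need silver-code (A3), but silver-code is never granted.
silver-code would need blue-key and T31 (A4), but T31 is never granted.
Reached: green-code, green-key, L36, and T2 — 4 of the 6.

4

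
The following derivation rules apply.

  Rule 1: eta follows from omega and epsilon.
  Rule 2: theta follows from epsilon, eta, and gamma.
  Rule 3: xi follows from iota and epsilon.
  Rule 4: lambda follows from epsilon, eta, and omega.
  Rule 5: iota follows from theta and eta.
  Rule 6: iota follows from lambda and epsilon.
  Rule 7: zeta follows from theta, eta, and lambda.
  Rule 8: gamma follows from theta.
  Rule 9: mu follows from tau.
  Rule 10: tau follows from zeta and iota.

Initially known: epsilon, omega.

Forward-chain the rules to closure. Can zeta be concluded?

No

zeta would need theta, eta, and lambda (Rule 7), but theta is never established.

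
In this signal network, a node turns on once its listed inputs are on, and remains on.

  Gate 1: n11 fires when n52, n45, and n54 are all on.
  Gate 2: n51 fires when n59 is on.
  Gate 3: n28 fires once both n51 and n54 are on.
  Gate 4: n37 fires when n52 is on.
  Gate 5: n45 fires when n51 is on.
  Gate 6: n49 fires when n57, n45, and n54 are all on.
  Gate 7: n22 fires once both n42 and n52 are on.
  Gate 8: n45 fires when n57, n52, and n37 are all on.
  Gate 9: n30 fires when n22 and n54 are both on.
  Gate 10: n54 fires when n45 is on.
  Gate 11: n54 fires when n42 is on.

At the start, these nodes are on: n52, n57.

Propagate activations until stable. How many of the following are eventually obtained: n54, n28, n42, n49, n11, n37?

n52 is on, so n37 fires (Gate 4).
Gate 8: n57, n52, and n37 on → n45 on.
n45 is on, so n54 fires (Gate 10).
n52, n45, and n54 are on, so n11 fires (Gate 1).
n57, n45, and n54 are on, so n49 fires (Gate 6).
n54: reached.
n28 would need n51 and n54 (Gate 3), but n51 never turns on.
No rule produces n42, and it is not given.
n49: reached.
n11: reached.
n37: reached.
Reached: n54, n49, n11, and n37 — 4 of the 6.

4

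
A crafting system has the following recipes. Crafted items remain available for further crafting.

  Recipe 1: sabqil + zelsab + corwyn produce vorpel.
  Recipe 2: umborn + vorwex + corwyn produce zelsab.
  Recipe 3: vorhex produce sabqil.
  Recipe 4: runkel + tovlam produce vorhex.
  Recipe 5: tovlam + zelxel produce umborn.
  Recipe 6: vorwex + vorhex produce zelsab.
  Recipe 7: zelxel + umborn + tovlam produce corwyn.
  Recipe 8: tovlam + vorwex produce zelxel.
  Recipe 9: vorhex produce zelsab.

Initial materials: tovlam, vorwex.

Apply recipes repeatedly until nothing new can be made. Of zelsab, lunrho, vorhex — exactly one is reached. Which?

Using Recipe 8, tovlam and vorwex make zelxel.
Using Recipe 5, tovlam and zelxel make umborn.
zelxel + umborn + tovlam → corwyn (Recipe 7).
umborn + vorwex + corwyn → zelsab (Recipe 2).
vorhex would need runkel and tovlam (Recipe 4), but runkel is never obtained. No rule produces lunrho, and it is not given.

zelsab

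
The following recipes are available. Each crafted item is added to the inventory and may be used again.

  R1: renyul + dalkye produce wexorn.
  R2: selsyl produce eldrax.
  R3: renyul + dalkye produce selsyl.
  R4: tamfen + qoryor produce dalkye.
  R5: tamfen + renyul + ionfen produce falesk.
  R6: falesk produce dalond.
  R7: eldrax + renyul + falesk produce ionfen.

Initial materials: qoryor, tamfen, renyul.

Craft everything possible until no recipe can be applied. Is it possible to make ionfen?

ionfen would need eldrax, renyul, and falesk (R7), but falesk is never obtained.

No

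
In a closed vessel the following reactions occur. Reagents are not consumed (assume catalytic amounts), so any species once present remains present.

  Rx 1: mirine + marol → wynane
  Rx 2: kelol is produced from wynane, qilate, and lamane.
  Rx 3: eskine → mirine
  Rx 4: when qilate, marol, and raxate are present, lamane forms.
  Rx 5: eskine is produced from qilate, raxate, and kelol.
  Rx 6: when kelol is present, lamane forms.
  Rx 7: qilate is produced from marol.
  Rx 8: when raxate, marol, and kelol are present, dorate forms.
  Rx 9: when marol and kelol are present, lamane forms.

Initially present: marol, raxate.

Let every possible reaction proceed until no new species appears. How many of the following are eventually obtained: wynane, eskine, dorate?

wynane would need mirine and marol (Rx 1), but mirine never forms.
eskine would need qilate, raxate, and kelol (Rx 5), but kelol never forms.
dorate would need raxate, marol, and kelol (Rx 8), but kelol never forms.
None of the 3 are reached.

0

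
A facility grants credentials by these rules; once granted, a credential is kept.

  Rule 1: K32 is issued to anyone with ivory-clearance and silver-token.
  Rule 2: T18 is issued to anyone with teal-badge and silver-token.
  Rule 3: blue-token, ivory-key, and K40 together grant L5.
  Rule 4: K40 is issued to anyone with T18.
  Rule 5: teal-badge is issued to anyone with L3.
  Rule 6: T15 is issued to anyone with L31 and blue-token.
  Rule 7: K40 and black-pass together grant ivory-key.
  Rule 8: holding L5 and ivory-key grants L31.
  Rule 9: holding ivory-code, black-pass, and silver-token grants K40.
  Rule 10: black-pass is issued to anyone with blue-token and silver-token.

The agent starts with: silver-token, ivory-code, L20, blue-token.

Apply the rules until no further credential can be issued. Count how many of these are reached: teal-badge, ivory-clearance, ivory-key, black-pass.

Holding blue-token and silver-token grants black-pass (Rule 10).
Holding ivory-code, black-pass, and silver-token grants K40 (Rule 9).
Holding K40 and black-pass grants ivory-key (Rule 7).
teal-badge would need L3 (Rule 5), but L3 is never granted.
No rule produces ivory-clearance, and it is not given.
ivory-key: reached.
black-pass: reached.
Reached: ivory-key and black-pass — 2 of the 4.

2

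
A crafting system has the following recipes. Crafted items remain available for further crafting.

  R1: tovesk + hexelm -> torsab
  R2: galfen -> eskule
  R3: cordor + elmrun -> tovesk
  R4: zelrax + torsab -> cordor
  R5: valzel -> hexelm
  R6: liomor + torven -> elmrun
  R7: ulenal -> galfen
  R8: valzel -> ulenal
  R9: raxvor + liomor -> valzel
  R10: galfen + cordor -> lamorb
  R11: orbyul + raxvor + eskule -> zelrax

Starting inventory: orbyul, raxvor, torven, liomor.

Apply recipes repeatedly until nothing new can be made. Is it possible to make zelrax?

Yes

Using R9, raxvor and liomor make valzel.
valzel -> ulenal (R8).
ulenal -> galfen (R7).
galfen -> eskule (R2).
orbyul + raxvor + eskule -> zelrax (R11).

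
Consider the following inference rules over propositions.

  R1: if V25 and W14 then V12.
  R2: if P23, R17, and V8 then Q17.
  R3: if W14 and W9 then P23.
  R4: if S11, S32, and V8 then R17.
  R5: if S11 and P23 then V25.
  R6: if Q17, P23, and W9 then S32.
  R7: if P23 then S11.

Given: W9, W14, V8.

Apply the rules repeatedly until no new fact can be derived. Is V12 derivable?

W14 and W9 hold, so P23 follows (R3).
P23 holds, so S11 follows (R7).
From S11 and P23, R5 gives V25.
V25 and W14 hold, so V12 follows (R1).

Yes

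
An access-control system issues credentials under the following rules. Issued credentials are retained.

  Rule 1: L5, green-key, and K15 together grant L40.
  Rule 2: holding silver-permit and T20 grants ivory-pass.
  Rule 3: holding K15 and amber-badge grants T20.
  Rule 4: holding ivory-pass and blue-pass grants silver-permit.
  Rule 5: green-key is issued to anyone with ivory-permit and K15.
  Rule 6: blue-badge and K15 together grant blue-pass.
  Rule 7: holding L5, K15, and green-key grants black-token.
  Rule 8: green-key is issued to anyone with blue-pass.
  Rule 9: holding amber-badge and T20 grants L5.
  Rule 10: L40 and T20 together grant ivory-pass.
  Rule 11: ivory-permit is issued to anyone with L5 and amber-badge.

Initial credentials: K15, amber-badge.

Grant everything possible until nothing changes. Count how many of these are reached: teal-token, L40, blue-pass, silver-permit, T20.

Holding K15 and amber-badge grants T20 (Rule 3).
Holding amber-badge and T20 grants L5 (Rule 9).
Holding L5 and amber-badge grants ivory-permit (Rule 11).
Holding ivory-permit and K15 grants green-key (Rule 5).
Holding L5, green-key, and K15 grants L40 (Rule 1).
No rule produces teal-token, and it is not given.
L40: reached.
blue-pass would need blue-badge and K15 (Rule 6), but blue-badge is never granted.
silver-permit would need ivory-pass and blue-pass (Rule 4), but blue-pass is never granted.
T20: reached.
Reached: L40 and T20 — 2 of the 5.

2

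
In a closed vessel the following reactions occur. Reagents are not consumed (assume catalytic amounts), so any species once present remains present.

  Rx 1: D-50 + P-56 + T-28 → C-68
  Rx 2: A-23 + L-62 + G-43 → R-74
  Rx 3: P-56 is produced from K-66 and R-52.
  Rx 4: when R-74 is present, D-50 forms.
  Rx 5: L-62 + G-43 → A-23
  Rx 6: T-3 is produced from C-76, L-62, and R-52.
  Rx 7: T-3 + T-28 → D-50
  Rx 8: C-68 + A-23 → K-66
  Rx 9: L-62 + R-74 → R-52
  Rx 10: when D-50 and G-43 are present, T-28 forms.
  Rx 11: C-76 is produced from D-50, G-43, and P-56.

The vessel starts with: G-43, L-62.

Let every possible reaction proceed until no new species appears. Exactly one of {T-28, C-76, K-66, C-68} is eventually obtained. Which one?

L-62 and G-43 present → A-23 forms (Rx 5).
A-23, L-62, and G-43 present → R-74 forms (Rx 2).
R-74 present → D-50 forms (Rx 4).
D-50 and G-43 present → T-28 forms (Rx 10).
C-76 would need D-50, G-43, and P-56 (Rx 11), but P-56 never forms. C-68 would need D-50, P-56, and T-28 (Rx 1), but P-56 never forms. K-66 would need C-68 and A-23 (Rx 8), but C-68 never forms.

T-28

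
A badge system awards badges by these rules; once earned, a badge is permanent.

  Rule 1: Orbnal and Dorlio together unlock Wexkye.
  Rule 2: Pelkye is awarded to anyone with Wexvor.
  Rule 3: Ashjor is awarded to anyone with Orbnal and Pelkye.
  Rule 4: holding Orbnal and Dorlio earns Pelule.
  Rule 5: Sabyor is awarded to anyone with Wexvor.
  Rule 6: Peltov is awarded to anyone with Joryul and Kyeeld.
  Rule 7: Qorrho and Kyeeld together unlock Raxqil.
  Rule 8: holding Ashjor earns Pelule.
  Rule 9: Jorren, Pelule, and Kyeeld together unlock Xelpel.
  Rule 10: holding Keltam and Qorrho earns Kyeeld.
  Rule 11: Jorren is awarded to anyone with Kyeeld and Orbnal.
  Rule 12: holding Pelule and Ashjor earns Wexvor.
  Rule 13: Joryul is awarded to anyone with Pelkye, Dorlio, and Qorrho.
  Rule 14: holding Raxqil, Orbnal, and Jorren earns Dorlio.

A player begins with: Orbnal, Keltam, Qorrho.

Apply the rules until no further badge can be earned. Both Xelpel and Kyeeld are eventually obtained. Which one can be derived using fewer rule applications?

Kyeeld

Kyeeld: With Keltam and Qorrho, Kyeeld is earned (Rule 10). [1 rule application]
Xelpel: With Keltam and Qorrho, Kyeeld is earned (Rule 10). With Kyeeld and Orbnal, Jorren is earned (Rule 11). With Qorrho and Kyeeld, Raxqil is earned (Rule 7). With Raxqil, Orbnal, and Jorren, Dorlio is earned (Rule 14). With Orbnal and Dorlio, Pelule is earned (Rule 4). With Jorren, Pelule, and Kyeeld, Xelpel is earned (Rule 9). [6 rule applications]
Kyeeld needs fewer.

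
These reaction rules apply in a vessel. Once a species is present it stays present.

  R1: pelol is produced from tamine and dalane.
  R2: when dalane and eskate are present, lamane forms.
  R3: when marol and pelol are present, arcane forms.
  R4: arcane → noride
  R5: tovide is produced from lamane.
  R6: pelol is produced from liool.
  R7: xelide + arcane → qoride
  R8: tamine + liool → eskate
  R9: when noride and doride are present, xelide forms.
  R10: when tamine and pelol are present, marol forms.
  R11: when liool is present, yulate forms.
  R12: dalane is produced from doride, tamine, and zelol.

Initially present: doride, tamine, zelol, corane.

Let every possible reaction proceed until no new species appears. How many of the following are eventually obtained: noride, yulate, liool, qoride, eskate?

2

doride, tamine, and zelol present → dalane forms (R12).
tamine and dalane present → pelol forms (R1).
tamine and pelol present → marol forms (R10).
marol and pelol present → arcane forms (R3).
arcane present → noride forms (R4).
noride and doride present → xelide forms (R9).
xelide and arcane present → qoride forms (R7).
noride: reached.
yulate would need liool (R11), but liool never forms.
No rule produces liool, and it is not given.
qoride: reached.
eskate would need tamine and liool (R8), but liool never forms.
Reached: noride and qoride — 2 of the 5.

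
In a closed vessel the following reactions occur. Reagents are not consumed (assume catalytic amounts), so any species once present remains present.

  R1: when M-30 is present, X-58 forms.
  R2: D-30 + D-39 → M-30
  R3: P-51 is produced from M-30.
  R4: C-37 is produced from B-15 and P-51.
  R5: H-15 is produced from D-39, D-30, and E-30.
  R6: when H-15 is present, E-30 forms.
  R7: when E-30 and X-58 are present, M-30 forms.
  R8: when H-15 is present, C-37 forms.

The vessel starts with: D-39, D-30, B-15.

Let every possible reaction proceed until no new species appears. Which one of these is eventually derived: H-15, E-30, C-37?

D-30 and D-39 present → M-30 forms (R2).
M-30 present → P-51 forms (R3).
B-15 and P-51 present → C-37 forms (R4).
E-30 would need H-15 (R6), but H-15 never forms. H-15 would need D-39, D-30, and E-30 (R5), but E-30 never forms.

C-37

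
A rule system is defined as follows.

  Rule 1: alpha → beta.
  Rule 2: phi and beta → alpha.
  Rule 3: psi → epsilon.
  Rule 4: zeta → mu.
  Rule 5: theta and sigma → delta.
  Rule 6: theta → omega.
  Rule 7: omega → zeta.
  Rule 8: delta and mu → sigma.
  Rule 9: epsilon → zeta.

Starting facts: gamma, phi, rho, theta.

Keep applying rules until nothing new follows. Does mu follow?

Yes

theta holds, so omega follows (Rule 6).
omega holds, so zeta follows (Rule 7).
zeta holds, so mu follows (Rule 4).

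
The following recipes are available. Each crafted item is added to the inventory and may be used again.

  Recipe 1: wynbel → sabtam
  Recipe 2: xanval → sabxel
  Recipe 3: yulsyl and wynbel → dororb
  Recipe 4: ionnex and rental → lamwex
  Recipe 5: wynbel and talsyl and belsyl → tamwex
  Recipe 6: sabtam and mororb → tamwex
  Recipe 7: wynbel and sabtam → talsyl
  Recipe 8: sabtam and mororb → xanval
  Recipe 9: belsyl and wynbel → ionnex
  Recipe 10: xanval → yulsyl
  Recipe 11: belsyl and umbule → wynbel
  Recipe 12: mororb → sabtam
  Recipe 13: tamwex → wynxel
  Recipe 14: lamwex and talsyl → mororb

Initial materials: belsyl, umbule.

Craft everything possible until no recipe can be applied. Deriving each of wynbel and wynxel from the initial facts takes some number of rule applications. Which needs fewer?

wynbel: Using Recipe 11, belsyl and umbule make wynbel. [1 rule application]
wynxel: belsyl and umbule → wynbel (Recipe 11). Using Recipe 1, wynbel makes sabtam. Using Recipe 7, wynbel and sabtam make talsyl. wynbel and talsyl and belsyl → tamwex (Recipe 5). Using Recipe 13, tamwex makes wynxel. [5 rule applications]
wynbel needs fewer.

wynbel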